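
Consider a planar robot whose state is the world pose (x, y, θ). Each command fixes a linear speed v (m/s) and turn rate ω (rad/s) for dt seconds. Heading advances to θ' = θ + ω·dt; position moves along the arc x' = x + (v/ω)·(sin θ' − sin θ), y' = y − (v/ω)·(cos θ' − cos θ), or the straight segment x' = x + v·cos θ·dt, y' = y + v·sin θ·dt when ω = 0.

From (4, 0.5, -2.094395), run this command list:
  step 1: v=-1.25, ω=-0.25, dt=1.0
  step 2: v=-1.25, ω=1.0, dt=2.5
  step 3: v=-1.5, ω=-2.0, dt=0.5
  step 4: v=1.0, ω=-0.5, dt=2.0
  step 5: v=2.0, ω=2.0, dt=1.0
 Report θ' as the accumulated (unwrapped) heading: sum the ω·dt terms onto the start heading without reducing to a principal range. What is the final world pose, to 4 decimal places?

(4.5365, 0.7178, 0.1556)

step 1: θ'=-2.3444 (R=5.0000) → pose (4.7531, 1.4936, -2.3444)
step 2: θ'=0.1556 (R=-1.2500) → pose (3.6651, 3.6019, 0.1556)
step 3: θ'=-0.8444 (R=0.7500) → pose (2.9882, 3.8447, -0.8444)
step 4: θ'=-1.8444 (R=-2.0000) → pose (3.4187, 1.9759, -1.8444)
step 5: θ'=0.1556 (R=1.0000) → pose (4.5365, 0.7178, 0.1556)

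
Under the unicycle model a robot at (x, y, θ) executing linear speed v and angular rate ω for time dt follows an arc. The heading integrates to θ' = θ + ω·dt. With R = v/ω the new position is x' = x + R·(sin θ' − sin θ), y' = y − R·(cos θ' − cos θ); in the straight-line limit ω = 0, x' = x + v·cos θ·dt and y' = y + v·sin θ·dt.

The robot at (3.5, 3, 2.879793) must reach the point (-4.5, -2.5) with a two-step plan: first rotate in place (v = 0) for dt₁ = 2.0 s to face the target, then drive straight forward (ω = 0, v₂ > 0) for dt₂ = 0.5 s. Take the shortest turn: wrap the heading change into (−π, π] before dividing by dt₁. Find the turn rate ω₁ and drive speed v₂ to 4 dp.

ω₁ = 0.4320, v₂ = 19.4165

heading to target = atan2(-2.5−3, -4.5−3.5) = -2.5393
Δθ = wrap(-2.5393 − 2.8798) = 0.8641; ω₁ = Δθ/dt₁ = 0.4320
distance = √((-4.5−3.5)² + (-2.5−3)²) = 9.7082; v₂ = distance/dt₂ = 19.4165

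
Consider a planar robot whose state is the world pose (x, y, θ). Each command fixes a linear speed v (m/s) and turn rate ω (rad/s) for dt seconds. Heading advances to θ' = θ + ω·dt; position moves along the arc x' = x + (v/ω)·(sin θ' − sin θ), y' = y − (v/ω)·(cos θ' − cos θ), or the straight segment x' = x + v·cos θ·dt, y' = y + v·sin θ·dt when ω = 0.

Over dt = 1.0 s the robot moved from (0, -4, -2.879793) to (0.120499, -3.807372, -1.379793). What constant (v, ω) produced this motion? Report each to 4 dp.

v = -0.2500, ω = 1.5000

Δθ = -1.379793 − -2.879793 = 1.500000
ω = Δθ/dt = 1.500000/1.0 = 1.5000
R = −Δy/(cos θ' − cos θ) = -0.1667
v = R·ω = -0.1667·1.5000 = -0.2500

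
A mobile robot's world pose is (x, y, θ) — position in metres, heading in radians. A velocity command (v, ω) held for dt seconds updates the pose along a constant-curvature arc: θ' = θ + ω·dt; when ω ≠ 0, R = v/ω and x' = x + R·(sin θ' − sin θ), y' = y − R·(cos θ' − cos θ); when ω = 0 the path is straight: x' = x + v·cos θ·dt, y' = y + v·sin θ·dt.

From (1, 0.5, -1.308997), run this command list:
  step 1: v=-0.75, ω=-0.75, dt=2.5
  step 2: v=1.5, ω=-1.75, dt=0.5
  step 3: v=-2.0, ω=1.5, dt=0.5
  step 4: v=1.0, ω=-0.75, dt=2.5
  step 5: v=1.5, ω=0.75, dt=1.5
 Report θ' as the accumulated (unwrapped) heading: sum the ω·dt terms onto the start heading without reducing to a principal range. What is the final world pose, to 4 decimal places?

step 1: θ'=-3.1840 (R=1.0000) → pose (2.0083, 1.7579, -3.1840)
step 2: θ'=-4.0590 (R=-0.8571) → pose (1.3641, 2.0932, -4.0590)
step 3: θ'=-3.3090 (R=-1.3333) → pose (2.2006, 1.5891, -3.3090)
step 4: θ'=-5.1840 (R=-1.3333) → pose (1.2350, 3.5095, -5.1840)
step 5: θ'=-4.0590 (R=2.0000) → pose (1.0414, 5.6339, -4.0590)

(1.0414, 5.6339, -4.0590)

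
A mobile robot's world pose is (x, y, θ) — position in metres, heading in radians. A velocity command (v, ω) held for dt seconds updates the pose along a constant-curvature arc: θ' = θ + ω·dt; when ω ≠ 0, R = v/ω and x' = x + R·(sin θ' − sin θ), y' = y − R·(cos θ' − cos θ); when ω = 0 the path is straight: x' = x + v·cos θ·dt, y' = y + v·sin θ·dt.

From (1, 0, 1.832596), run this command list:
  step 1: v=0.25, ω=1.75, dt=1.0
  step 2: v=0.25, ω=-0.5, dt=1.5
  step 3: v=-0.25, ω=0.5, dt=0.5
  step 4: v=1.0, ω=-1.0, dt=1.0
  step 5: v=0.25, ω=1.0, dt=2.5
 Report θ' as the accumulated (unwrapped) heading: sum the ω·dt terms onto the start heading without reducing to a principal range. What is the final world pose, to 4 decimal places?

step 1: θ'=3.5826 (R=0.1429) → pose (0.8010, 0.0922, 3.5826)
step 2: θ'=2.8326 (R=-0.5000) → pose (0.4356, 0.0681, 2.8326)
step 3: θ'=3.0826 (R=-0.5000) → pose (0.5581, 0.0452, 3.0826)
step 4: θ'=2.0826 (R=-1.0000) → pose (-0.2548, 0.5538, 2.0826)
step 5: θ'=4.5826 (R=0.2500) → pose (-0.7206, 0.4637, 4.5826)

(-0.7206, 0.4637, 4.5826)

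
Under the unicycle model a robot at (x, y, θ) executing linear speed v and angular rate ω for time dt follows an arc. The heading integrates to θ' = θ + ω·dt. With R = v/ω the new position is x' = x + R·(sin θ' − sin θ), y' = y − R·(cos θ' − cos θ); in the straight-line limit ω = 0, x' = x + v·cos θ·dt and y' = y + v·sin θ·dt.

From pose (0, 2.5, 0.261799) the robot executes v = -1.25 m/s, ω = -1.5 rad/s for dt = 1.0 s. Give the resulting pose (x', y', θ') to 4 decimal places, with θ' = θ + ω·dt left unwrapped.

(-1.0033, 3.0329, -1.2382)

θ' = 0.2618 + -1.5·1.0 = -1.2382
R = v/ω = -1.25/-1.5 = 0.8333
x' = 0 + 0.8333·(sin -1.2382 − sin 0.2618) = -1.0033
y' = 2.5 − 0.8333·(cos -1.2382 − cos 0.2618) = 3.0329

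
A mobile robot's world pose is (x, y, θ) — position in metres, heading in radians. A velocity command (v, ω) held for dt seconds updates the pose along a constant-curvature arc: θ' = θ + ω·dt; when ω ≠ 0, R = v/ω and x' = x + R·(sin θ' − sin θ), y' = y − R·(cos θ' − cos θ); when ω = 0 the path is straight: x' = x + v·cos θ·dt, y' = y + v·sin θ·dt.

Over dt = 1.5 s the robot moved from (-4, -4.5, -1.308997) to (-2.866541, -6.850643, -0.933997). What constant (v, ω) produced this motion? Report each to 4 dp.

Δθ = -0.933997 − -1.308997 = 0.375000
ω = Δθ/dt = 0.375000/1.5 = 0.2500
R = −Δy/(cos θ' − cos θ) = 7.0000
v = R·ω = 7.0000·0.2500 = 1.7500

v = 1.7500, ω = 0.2500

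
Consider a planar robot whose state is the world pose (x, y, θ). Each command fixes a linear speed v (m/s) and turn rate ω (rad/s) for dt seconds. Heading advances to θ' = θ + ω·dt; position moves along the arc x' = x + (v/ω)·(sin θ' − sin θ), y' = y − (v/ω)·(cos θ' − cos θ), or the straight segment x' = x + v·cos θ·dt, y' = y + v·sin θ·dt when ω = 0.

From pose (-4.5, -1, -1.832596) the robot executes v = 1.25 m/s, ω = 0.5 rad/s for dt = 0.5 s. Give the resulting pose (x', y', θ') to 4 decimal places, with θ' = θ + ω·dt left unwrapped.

θ' = -1.8326 + 0.5·0.5 = -1.5826
R = v/ω = 1.25/0.5 = 2.5000
x' = -4.5 + 2.5000·(sin -1.5826 − sin -1.8326) = -4.5850
y' = -1 − 2.5000·(cos -1.5826 − cos -1.8326) = -1.6175

(-4.5850, -1.6175, -1.5826)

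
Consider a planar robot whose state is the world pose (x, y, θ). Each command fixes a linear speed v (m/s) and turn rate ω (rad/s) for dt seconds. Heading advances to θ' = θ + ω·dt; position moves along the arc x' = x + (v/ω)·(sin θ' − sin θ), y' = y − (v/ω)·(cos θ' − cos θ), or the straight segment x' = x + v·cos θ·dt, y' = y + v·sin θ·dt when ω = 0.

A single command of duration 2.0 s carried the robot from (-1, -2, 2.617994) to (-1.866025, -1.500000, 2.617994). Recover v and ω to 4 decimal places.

Δθ = 2.617994 − 2.617994 = 0.000000
ω = Δθ/dt = 0.000000/2.0 = 0.0000
ω = 0 → v = (Δx·cos θ + Δy·sin θ)/dt = 0.5000

v = 0.5000, ω = 0.0000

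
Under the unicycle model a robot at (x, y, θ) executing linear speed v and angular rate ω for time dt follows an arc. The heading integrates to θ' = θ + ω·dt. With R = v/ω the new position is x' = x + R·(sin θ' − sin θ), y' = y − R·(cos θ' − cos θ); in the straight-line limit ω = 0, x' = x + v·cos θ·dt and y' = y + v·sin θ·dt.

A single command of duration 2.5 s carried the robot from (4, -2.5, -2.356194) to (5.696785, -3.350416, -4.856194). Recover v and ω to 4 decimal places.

Δθ = -4.856194 − -2.356194 = -2.500000
ω = Δθ/dt = -2.500000/2.5 = -1.0000
R = Δx/(sin θ' − sin θ) = 1.0000
v = R·ω = 1.0000·-1.0000 = -1.0000

v = -1.0000, ω = -1.0000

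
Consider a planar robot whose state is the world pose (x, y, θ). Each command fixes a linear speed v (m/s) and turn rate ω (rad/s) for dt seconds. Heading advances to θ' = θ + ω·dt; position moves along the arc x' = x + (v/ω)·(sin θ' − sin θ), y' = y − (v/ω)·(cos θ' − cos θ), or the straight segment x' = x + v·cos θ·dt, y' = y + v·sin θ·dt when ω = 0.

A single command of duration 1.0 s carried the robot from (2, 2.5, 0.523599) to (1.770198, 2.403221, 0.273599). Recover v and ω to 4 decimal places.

Δθ = 0.273599 − 0.523599 = -0.250000
ω = Δθ/dt = -0.250000/1.0 = -0.2500
R = Δx/(sin θ' − sin θ) = 1.0000
v = R·ω = 1.0000·-0.2500 = -0.2500

v = -0.2500, ω = -0.2500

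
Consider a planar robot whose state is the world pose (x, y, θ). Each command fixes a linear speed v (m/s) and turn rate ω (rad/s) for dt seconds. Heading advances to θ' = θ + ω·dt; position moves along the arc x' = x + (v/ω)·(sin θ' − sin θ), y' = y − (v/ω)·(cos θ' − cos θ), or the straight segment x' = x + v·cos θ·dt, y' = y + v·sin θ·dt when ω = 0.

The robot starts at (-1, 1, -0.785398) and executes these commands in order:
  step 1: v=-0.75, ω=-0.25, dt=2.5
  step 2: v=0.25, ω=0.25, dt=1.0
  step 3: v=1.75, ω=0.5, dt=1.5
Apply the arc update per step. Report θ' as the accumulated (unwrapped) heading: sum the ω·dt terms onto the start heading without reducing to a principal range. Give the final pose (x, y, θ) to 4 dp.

(0.0430, 0.5900, -0.4104)

step 1: θ'=-1.4104 (R=3.0000) → pose (-1.8402, 2.6422, -1.4104)
step 2: θ'=-1.1604 (R=1.0000) → pose (-1.7700, 2.4029, -1.1604)
step 3: θ'=-0.4104 (R=3.5000) → pose (0.0430, 0.5900, -0.4104)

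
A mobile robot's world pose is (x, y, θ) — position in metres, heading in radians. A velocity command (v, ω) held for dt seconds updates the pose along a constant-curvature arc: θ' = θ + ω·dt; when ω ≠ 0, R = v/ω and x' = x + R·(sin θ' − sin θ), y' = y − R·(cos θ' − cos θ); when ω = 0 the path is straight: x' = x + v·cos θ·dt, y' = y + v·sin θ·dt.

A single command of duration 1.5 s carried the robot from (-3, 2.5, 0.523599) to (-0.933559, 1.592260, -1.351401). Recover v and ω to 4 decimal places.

Δθ = -1.351401 − 0.523599 = -1.875000
ω = Δθ/dt = -1.875000/1.5 = -1.2500
R = Δx/(sin θ' − sin θ) = -1.4000
v = R·ω = -1.4000·-1.2500 = 1.7500

v = 1.7500, ω = -1.2500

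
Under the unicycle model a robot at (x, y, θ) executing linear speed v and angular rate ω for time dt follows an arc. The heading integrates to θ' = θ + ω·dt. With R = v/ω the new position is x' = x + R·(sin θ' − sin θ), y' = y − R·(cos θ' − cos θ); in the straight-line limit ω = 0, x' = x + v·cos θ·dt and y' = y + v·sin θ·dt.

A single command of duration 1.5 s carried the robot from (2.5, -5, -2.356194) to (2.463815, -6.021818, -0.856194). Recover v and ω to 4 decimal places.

Δθ = -0.856194 − -2.356194 = 1.500000
ω = Δθ/dt = 1.500000/1.5 = 1.0000
R = −Δy/(cos θ' − cos θ) = 0.7500
v = R·ω = 0.7500·1.0000 = 0.7500

v = 0.7500, ω = 1.0000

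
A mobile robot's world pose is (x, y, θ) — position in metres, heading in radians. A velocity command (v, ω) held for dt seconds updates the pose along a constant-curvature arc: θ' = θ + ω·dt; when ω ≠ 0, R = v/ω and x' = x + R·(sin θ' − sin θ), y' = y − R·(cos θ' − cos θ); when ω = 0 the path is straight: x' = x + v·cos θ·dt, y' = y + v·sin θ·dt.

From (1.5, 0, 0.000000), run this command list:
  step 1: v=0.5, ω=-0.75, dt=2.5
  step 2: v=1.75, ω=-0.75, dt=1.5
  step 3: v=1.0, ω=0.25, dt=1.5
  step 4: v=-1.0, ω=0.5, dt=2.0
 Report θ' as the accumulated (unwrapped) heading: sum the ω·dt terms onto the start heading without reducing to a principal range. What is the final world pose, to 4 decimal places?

step 1: θ'=-1.8750 (R=-0.6667) → pose (2.1361, -0.8664, -1.8750)
step 2: θ'=-3.0000 (R=-2.3333) → pose (0.2391, -2.4774, -3.0000)
step 3: θ'=-2.6250 (R=4.0000) → pose (-1.1721, -2.9594, -2.6250)
step 4: θ'=-1.6250 (R=-2.0000) → pose (-0.1628, -1.3287, -1.6250)

(-0.1628, -1.3287, -1.6250)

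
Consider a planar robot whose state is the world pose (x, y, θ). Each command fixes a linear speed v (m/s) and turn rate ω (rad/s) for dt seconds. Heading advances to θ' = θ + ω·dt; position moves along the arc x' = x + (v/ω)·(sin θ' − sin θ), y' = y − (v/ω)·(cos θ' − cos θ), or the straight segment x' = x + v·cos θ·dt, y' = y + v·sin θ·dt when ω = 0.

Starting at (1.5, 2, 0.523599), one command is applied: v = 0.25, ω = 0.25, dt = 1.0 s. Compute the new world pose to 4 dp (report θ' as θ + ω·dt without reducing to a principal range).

(1.6987, 2.1506, 0.7736)

θ' = 0.5236 + 0.25·1.0 = 0.7736
R = v/ω = 0.25/0.25 = 1.0000
x' = 1.5 + 1.0000·(sin 0.7736 − sin 0.5236) = 1.6987
y' = 2 − 1.0000·(cos 0.7736 − cos 0.5236) = 2.1506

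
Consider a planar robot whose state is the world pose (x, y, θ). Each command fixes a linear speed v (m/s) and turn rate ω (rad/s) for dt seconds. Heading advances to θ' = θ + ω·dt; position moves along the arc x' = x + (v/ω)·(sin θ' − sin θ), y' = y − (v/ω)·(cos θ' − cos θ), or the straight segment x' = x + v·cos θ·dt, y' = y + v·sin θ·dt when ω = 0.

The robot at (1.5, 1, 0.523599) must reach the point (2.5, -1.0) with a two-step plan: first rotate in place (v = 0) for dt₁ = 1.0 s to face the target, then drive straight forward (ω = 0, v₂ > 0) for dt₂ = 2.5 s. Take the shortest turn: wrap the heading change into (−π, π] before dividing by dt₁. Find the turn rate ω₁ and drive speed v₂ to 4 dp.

ω₁ = -1.6307, v₂ = 0.8944

heading to target = atan2(-1−1, 2.5−1.5) = -1.1071
Δθ = wrap(-1.1071 − 0.5236) = -1.6307; ω₁ = Δθ/dt₁ = -1.6307
distance = √((2.5−1.5)² + (-1−1)²) = 2.2361; v₂ = distance/dt₂ = 0.8944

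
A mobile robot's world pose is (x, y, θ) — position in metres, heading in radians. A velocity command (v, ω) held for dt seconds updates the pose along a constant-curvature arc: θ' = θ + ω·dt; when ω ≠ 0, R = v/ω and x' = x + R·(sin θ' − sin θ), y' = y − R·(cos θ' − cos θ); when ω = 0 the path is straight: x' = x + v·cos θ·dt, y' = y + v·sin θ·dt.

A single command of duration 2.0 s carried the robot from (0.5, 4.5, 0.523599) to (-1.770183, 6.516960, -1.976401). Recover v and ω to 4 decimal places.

Δθ = -1.976401 − 0.523599 = -2.500000
ω = Δθ/dt = -2.500000/2.0 = -1.2500
R = Δx/(sin θ' − sin θ) = 1.6000
v = R·ω = 1.6000·-1.2500 = -2.0000

v = -2.0000, ω = -1.2500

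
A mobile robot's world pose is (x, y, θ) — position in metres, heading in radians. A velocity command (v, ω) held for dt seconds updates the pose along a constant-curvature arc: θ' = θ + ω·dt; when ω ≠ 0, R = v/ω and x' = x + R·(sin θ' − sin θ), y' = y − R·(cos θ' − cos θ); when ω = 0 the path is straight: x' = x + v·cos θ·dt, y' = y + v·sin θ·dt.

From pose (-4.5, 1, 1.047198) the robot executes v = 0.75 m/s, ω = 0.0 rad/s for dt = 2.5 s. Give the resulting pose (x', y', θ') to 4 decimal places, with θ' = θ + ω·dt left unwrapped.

(-3.5625, 2.6238, 1.0472)

θ' = 1.0472 + 0.0·2.5 = 1.0472
ω = 0 → straight: x' = -4.5 + 0.75·cos(1.0472)·2.5 = -3.5625
y' = 1 + 0.75·sin(1.0472)·2.5 = 2.6238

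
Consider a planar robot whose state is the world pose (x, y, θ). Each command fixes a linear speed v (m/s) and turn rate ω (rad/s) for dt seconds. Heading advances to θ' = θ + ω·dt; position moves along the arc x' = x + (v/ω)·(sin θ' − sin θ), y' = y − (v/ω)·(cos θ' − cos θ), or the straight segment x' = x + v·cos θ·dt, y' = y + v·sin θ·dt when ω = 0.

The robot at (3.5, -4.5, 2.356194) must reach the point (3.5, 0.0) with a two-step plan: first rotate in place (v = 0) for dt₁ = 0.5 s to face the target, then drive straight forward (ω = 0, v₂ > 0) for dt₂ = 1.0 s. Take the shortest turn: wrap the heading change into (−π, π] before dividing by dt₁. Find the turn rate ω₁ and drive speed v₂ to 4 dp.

ω₁ = -1.5708, v₂ = 4.5000

heading to target = atan2(0−-4.5, 3.5−3.5) = 1.5708
Δθ = wrap(1.5708 − 2.3562) = -0.7854; ω₁ = Δθ/dt₁ = -1.5708
distance = √((3.5−3.5)² + (0−-4.5)²) = 4.5000; v₂ = distance/dt₂ = 4.5000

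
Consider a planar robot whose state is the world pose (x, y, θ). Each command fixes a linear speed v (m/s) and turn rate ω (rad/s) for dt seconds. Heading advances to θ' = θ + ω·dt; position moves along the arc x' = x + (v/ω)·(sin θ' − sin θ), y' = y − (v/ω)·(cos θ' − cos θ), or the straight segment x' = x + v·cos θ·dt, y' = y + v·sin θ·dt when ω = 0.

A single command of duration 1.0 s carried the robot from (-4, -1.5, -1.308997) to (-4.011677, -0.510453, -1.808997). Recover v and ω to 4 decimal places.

v = -1.0000, ω = -0.5000

Δθ = -1.808997 − -1.308997 = -0.500000
ω = Δθ/dt = -0.500000/1.0 = -0.5000
R = −Δy/(cos θ' − cos θ) = 2.0000
v = R·ω = 2.0000·-0.5000 = -1.0000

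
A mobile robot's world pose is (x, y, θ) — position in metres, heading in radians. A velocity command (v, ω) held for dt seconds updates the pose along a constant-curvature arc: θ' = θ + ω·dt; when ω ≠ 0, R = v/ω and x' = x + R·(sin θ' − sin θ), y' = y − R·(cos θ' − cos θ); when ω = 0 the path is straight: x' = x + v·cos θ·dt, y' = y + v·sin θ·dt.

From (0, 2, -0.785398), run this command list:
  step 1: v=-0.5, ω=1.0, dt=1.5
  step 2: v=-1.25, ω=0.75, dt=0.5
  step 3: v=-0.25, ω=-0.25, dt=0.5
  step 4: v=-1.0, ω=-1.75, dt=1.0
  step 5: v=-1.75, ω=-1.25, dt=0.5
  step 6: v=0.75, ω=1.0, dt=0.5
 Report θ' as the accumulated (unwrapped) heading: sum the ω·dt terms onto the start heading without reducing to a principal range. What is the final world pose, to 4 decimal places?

step 1: θ'=0.7146 (R=-0.5000) → pose (-0.6812, 2.0241, 0.7146)
step 2: θ'=1.0896 (R=-1.6667) → pose (-1.0664, 1.5366, 1.0896)
step 3: θ'=0.9646 (R=1.0000) → pose (-1.1310, 1.4297, 0.9646)
step 4: θ'=-0.7854 (R=0.5714) → pose (-2.0047, 1.3512, -0.7854)
step 5: θ'=-1.4104 (R=1.4000) → pose (-2.3968, 2.1176, -1.4104)
step 6: θ'=-0.9104 (R=0.7500) → pose (-2.2487, 1.7773, -0.9104)

(-2.2487, 1.7773, -0.9104)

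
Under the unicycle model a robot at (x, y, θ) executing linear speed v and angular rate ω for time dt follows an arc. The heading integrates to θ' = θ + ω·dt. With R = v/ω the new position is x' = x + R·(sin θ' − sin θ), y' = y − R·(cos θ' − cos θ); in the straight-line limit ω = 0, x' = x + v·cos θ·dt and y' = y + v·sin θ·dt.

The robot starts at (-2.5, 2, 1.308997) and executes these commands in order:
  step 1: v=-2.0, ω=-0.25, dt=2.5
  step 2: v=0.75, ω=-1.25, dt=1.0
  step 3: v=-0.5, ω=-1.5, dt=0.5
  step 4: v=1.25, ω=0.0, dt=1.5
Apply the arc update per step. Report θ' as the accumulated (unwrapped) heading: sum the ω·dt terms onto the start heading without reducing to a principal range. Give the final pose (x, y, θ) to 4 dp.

step 1: θ'=0.6840 (R=8.0000) → pose (-5.1722, -2.1299, 0.6840)
step 2: θ'=-0.5660 (R=-0.6000) → pose (-4.4713, -2.0885, -0.5660)
step 3: θ'=-1.3160 (R=0.3333) → pose (-4.6152, -1.8911, -1.3160)
step 4: θ'=-1.3160 (straight) → pose (-4.1426, -3.7056, -1.3160)

(-4.1426, -3.7056, -1.3160)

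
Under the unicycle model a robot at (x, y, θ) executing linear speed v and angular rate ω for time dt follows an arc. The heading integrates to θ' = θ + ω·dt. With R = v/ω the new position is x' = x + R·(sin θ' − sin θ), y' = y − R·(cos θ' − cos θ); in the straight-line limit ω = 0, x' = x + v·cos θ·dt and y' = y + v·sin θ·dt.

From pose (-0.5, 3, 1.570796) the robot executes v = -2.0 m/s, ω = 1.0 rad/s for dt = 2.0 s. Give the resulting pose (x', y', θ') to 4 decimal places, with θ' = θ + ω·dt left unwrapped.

(2.3323, 1.1814, 3.5708)

θ' = 1.5708 + 1.0·2.0 = 3.5708
R = v/ω = -2.0/1.0 = -2.0000
x' = -0.5 + -2.0000·(sin 3.5708 − sin 1.5708) = 2.3323
y' = 3 − -2.0000·(cos 3.5708 − cos 1.5708) = 1.1814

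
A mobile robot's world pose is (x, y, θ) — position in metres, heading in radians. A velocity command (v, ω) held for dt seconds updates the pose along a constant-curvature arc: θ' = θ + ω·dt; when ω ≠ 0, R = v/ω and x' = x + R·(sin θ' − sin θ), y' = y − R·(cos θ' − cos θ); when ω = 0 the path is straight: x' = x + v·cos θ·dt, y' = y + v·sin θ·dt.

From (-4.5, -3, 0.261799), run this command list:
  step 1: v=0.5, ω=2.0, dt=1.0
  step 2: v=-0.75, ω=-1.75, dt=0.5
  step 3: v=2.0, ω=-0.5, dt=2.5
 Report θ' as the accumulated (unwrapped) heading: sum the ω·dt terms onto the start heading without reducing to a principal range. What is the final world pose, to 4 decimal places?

(-0.8940, 0.2801, 0.1368)

step 1: θ'=2.2618 (R=0.2500) → pose (-4.3721, -2.5992, 2.2618)
step 2: θ'=1.3868 (R=0.4286) → pose (-4.2810, -2.9507, 1.3868)
step 3: θ'=0.1368 (R=-4.0000) → pose (-0.8940, 0.2801, 0.1368)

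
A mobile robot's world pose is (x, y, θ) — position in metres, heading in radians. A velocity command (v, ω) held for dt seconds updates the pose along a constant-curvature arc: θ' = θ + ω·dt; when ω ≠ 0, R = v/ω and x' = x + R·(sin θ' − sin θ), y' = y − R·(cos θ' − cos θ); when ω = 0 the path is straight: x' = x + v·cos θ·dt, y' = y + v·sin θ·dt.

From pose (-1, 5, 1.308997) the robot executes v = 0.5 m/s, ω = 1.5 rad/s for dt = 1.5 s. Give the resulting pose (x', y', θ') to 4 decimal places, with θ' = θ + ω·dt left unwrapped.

(-1.4571, 5.3910, 3.5590)

θ' = 1.3090 + 1.5·1.5 = 3.5590
R = v/ω = 0.5/1.5 = 0.3333
x' = -1 + 0.3333·(sin 3.5590 − sin 1.3090) = -1.4571
y' = 5 − 0.3333·(cos 3.5590 − cos 1.3090) = 5.3910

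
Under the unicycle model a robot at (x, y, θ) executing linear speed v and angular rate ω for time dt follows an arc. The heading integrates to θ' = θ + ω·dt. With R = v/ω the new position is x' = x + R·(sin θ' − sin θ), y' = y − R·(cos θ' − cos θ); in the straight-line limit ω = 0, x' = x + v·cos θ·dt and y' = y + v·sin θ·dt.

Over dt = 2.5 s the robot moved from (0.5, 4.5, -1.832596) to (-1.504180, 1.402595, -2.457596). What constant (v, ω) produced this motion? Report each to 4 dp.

Δθ = -2.457596 − -1.832596 = -0.625000
ω = Δθ/dt = -0.625000/2.5 = -0.2500
R = −Δy/(cos θ' − cos θ) = -6.0000
v = R·ω = -6.0000·-0.2500 = 1.5000

v = 1.5000, ω = -0.2500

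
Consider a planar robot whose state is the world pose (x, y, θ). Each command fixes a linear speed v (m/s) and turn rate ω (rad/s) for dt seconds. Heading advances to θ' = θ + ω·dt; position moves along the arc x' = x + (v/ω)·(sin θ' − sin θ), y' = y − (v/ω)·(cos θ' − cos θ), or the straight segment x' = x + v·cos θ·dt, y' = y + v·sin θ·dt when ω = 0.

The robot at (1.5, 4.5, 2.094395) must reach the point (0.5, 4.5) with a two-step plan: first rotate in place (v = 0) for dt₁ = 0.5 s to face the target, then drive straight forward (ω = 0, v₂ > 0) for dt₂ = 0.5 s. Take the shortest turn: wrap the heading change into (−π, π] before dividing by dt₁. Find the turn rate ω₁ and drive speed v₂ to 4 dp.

ω₁ = 2.0944, v₂ = 2.0000

heading to target = atan2(4.5−4.5, 0.5−1.5) = 3.1416
Δθ = wrap(3.1416 − 2.0944) = 1.0472; ω₁ = Δθ/dt₁ = 2.0944
distance = √((0.5−1.5)² + (4.5−4.5)²) = 1.0000; v₂ = distance/dt₂ = 2.0000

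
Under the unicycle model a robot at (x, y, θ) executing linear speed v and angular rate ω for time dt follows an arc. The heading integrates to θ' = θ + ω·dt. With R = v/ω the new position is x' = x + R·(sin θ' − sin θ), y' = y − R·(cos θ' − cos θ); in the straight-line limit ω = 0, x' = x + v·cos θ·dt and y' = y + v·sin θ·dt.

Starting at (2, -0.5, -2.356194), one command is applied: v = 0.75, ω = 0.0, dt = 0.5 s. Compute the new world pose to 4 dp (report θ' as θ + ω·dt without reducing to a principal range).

(1.7348, -0.7652, -2.3562)

θ' = -2.3562 + 0.0·0.5 = -2.3562
ω = 0 → straight: x' = 2 + 0.75·cos(-2.3562)·0.5 = 1.7348
y' = -0.5 + 0.75·sin(-2.3562)·0.5 = -0.7652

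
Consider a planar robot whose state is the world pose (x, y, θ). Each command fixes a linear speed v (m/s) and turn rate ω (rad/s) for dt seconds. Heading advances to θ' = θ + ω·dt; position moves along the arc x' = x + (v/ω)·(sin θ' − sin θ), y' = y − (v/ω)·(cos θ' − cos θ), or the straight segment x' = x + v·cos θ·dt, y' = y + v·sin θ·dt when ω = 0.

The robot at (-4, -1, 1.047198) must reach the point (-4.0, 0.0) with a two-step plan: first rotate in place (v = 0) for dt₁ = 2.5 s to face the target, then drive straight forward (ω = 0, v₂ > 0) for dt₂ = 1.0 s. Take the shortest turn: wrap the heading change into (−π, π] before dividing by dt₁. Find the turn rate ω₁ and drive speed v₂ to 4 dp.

heading to target = atan2(0−-1, -4−-4) = 1.5708
Δθ = wrap(1.5708 − 1.0472) = 0.5236; ω₁ = Δθ/dt₁ = 0.2094
distance = √((-4−-4)² + (0−-1)²) = 1.0000; v₂ = distance/dt₂ = 1.0000

ω₁ = 0.2094, v₂ = 1.0000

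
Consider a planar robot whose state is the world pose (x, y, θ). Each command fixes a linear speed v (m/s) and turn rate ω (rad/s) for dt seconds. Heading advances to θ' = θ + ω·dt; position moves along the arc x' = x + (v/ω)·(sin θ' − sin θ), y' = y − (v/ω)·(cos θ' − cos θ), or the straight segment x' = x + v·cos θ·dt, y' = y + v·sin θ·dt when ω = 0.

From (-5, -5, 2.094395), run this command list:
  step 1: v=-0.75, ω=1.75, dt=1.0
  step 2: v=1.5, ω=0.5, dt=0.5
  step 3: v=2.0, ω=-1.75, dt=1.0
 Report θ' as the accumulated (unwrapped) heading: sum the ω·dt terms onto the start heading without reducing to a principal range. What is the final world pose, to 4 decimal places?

step 1: θ'=3.8444 (R=-0.4286) → pose (-4.3518, -5.1127, 3.8444)
step 2: θ'=4.0944 (R=3.0000) → pose (-4.8579, -5.6636, 4.0944)
step 3: θ'=2.3444 (R=-1.1429) → pose (-6.6070, -5.8000, 2.3444)

(-6.6070, -5.8000, 2.3444)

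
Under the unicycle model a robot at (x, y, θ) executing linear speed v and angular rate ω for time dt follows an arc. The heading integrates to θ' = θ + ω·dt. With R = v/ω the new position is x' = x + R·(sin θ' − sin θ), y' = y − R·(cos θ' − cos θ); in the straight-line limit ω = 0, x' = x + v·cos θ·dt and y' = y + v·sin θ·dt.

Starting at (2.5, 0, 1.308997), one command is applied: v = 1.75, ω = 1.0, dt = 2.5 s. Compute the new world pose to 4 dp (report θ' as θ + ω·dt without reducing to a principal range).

θ' = 1.3090 + 1.0·2.5 = 3.8090
R = v/ω = 1.75/1.0 = 1.7500
x' = 2.5 + 1.7500·(sin 3.8090 − sin 1.3090) = -0.2735
y' = 0 − 1.7500·(cos 3.8090 − cos 1.3090) = 1.8274

(-0.2735, 1.8274, 3.8090)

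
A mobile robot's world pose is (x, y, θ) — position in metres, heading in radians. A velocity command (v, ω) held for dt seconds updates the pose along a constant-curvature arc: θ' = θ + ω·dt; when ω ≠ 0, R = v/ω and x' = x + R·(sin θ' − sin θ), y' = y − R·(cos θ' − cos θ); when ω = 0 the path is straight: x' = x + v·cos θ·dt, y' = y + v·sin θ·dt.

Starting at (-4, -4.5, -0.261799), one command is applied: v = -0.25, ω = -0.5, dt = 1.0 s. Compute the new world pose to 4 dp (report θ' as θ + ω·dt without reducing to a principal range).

θ' = -0.2618 + -0.5·1.0 = -0.7618
R = v/ω = -0.25/-0.5 = 0.5000
x' = -4 + 0.5000·(sin -0.7618 − sin -0.2618) = -4.2157
y' = -4.5 − 0.5000·(cos -0.7618 − cos -0.2618) = -4.3788

(-4.2157, -4.3788, -0.7618)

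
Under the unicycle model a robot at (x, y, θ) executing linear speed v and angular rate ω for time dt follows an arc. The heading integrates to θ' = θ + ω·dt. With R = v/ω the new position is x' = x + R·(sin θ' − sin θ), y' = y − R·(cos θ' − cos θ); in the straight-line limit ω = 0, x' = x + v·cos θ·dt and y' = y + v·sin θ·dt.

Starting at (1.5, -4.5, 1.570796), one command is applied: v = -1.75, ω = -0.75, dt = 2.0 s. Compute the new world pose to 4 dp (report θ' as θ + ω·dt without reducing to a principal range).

θ' = 1.5708 + -0.75·2.0 = 0.0708
R = v/ω = -1.75/-0.75 = 2.3333
x' = 1.5 + 2.3333·(sin 0.0708 − sin 1.5708) = -0.6683
y' = -4.5 − 2.3333·(cos 0.0708 − cos 1.5708) = -6.8275

(-0.6683, -6.8275, 0.0708)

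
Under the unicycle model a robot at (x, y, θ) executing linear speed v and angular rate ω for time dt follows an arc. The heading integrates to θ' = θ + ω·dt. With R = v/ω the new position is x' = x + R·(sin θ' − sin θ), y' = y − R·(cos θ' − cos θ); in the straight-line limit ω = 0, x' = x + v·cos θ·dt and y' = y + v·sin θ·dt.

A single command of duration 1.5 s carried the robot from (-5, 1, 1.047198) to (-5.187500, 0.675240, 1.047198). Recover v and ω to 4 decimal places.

v = -0.2500, ω = 0.0000

Δθ = 1.047198 − 1.047198 = 0.000000
ω = Δθ/dt = 0.000000/1.5 = 0.0000
ω = 0 → v = (Δx·cos θ + Δy·sin θ)/dt = -0.2500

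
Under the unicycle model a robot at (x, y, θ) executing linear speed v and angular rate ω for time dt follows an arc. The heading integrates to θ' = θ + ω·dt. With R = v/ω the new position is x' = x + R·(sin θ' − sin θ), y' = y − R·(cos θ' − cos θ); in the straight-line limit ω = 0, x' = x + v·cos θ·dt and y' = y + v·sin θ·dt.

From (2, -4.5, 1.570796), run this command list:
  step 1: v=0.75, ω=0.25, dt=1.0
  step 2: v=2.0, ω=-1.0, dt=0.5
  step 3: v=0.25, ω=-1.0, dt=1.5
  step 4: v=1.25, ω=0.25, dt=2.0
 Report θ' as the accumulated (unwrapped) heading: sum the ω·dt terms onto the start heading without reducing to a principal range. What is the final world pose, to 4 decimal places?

step 1: θ'=1.8208 (R=3.0000) → pose (1.9067, -3.7578, 1.8208)
step 2: θ'=1.3208 (R=-2.0000) → pose (1.9067, -2.7682, 1.3208)
step 3: θ'=-0.1792 (R=-0.2500) → pose (2.1935, -2.5840, -0.1792)
step 4: θ'=0.3208 (R=5.0000) → pose (4.6614, -2.4090, 0.3208)

(4.6614, -2.4090, 0.3208)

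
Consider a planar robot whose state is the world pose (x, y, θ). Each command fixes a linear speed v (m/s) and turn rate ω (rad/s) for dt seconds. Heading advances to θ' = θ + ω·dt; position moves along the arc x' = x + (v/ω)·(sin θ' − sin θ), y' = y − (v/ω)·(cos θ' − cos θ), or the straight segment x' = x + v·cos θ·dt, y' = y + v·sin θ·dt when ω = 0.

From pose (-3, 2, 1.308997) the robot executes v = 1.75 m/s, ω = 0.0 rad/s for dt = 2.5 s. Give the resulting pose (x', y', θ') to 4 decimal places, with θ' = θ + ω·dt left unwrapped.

θ' = 1.3090 + 0.0·2.5 = 1.3090
ω = 0 → straight: x' = -3 + 1.75·cos(1.3090)·2.5 = -1.8677
y' = 2 + 1.75·sin(1.3090)·2.5 = 6.2259

(-1.8677, 6.2259, 1.3090)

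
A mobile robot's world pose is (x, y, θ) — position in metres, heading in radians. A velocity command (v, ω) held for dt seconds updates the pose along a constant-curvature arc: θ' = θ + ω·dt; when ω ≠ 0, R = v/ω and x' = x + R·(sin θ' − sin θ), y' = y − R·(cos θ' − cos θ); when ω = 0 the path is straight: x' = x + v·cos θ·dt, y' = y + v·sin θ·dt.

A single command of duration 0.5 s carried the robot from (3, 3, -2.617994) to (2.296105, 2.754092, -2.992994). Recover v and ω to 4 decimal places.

v = 1.5000, ω = -0.7500

Δθ = -2.992994 − -2.617994 = -0.375000
ω = Δθ/dt = -0.375000/0.5 = -0.7500
R = Δx/(sin θ' − sin θ) = -2.0000
v = R·ω = -2.0000·-0.7500 = 1.5000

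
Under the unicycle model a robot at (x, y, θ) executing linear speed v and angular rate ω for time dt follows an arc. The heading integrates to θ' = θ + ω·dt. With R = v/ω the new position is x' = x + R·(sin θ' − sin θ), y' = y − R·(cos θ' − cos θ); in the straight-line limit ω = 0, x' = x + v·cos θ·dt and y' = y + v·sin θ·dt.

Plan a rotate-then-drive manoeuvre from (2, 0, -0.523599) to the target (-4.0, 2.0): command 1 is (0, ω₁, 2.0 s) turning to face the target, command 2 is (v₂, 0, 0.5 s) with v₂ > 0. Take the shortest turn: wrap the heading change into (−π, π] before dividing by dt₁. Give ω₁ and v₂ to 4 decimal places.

ω₁ = -1.4699, v₂ = 12.6491

heading to target = atan2(2−0, -4−2) = 2.8198
Δθ = wrap(2.8198 − -0.5236) = -2.9397; ω₁ = Δθ/dt₁ = -1.4699
distance = √((-4−2)² + (2−0)²) = 6.3246; v₂ = distance/dt₂ = 12.6491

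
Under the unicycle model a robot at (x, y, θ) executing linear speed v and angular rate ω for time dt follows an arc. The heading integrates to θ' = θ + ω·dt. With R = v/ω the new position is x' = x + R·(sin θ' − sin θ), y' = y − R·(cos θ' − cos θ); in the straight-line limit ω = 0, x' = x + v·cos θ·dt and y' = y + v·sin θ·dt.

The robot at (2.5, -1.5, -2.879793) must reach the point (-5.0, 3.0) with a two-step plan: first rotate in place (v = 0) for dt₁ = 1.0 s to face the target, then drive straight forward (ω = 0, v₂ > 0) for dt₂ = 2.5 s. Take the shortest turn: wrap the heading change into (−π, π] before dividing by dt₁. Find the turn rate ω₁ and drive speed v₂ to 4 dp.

heading to target = atan2(3−-1.5, -5−2.5) = 2.6012
Δθ = wrap(2.6012 − -2.8798) = -0.8022; ω₁ = Δθ/dt₁ = -0.8022
distance = √((-5−2.5)² + (3−-1.5)²) = 8.7464; v₂ = distance/dt₂ = 3.4986

ω₁ = -0.8022, v₂ = 3.4986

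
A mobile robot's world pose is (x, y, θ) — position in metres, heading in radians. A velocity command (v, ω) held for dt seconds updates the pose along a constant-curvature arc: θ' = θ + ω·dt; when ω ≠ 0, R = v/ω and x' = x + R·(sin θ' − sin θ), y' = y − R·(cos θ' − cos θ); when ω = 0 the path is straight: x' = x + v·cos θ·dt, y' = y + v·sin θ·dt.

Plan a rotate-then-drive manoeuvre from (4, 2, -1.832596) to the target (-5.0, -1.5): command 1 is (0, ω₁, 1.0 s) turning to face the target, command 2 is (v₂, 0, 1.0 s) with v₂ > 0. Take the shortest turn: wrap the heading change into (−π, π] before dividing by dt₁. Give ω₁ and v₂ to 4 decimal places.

ω₁ = -0.9381, v₂ = 9.6566

heading to target = atan2(-1.5−2, -5−4) = -2.7707
Δθ = wrap(-2.7707 − -1.8326) = -0.9381; ω₁ = Δθ/dt₁ = -0.9381
distance = √((-5−4)² + (-1.5−2)²) = 9.6566; v₂ = distance/dt₂ = 9.6566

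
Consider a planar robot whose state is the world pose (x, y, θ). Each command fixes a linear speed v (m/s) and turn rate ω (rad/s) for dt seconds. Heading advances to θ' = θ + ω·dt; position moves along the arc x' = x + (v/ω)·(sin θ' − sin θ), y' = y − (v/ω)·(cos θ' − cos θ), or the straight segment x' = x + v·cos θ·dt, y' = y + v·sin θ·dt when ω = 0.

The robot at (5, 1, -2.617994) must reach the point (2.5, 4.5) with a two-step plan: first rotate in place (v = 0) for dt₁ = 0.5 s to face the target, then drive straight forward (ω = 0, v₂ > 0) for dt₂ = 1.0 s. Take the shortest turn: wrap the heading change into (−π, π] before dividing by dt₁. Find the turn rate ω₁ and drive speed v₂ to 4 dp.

heading to target = atan2(4.5−1, 2.5−5) = 2.1910
Δθ = wrap(2.1910 − -2.6180) = -1.4741; ω₁ = Δθ/dt₁ = -2.9483
distance = √((2.5−5)² + (4.5−1)²) = 4.3012; v₂ = distance/dt₂ = 4.3012

ω₁ = -2.9483, v₂ = 4.3012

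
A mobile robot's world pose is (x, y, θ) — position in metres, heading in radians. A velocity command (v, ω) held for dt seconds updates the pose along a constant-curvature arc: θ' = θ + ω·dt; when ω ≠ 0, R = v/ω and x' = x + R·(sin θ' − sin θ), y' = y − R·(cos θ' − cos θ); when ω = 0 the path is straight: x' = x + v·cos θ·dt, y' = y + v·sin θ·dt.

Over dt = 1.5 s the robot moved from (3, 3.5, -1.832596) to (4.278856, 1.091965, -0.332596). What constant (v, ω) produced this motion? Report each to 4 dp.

Δθ = -0.332596 − -1.832596 = 1.500000
ω = Δθ/dt = 1.500000/1.5 = 1.0000
R = −Δy/(cos θ' − cos θ) = 2.0000
v = R·ω = 2.0000·1.0000 = 2.0000

v = 2.0000, ω = 1.0000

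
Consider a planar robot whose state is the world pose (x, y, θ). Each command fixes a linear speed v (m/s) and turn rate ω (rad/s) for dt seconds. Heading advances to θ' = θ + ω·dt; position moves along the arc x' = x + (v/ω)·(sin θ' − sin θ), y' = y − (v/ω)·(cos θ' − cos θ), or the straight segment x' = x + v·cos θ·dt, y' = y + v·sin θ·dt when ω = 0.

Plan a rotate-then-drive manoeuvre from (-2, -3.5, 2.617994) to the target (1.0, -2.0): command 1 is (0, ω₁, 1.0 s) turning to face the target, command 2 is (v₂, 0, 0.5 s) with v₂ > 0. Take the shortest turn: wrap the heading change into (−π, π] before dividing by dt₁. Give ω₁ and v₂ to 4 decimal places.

heading to target = atan2(-2−-3.5, 1−-2) = 0.4636
Δθ = wrap(0.4636 − 2.6180) = -2.1543; ω₁ = Δθ/dt₁ = -2.1543
distance = √((1−-2)² + (-2−-3.5)²) = 3.3541; v₂ = distance/dt₂ = 6.7082

ω₁ = -2.1543, v₂ = 6.7082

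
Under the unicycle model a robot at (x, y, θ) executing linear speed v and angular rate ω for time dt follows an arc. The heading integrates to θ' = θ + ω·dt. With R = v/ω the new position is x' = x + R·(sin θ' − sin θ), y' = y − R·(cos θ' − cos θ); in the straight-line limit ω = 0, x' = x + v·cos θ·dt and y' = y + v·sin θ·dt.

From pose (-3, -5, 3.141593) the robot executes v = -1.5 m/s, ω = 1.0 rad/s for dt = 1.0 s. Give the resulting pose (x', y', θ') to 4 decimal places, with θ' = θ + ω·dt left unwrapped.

(-1.7378, -4.3105, 4.1416)

θ' = 3.1416 + 1.0·1.0 = 4.1416
R = v/ω = -1.5/1.0 = -1.5000
x' = -3 + -1.5000·(sin 4.1416 − sin 3.1416) = -1.7378
y' = -5 − -1.5000·(cos 4.1416 − cos 3.1416) = -4.3105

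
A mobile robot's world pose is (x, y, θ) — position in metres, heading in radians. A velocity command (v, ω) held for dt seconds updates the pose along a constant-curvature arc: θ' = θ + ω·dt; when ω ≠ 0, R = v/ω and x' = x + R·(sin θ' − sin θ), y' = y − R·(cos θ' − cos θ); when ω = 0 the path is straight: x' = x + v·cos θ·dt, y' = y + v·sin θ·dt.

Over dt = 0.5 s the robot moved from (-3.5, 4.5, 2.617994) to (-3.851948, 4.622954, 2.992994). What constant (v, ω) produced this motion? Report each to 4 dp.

Δθ = 2.992994 − 2.617994 = 0.375000
ω = Δθ/dt = 0.375000/0.5 = 0.7500
R = Δx/(sin θ' − sin θ) = 1.0000
v = R·ω = 1.0000·0.7500 = 0.7500

v = 0.7500, ω = 0.7500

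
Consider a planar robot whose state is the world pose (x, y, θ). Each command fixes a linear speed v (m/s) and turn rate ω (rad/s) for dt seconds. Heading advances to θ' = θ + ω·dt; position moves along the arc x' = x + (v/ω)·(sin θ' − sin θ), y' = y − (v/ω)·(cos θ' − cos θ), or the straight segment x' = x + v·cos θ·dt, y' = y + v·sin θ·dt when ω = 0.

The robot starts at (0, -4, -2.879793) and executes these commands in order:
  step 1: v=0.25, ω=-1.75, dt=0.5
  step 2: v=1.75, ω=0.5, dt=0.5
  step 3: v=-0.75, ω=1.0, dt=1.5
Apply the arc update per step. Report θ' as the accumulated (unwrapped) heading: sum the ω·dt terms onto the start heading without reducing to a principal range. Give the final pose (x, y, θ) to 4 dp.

(0.0570, -3.1838, -2.0048)

step 1: θ'=-3.7548 (R=-0.1429) → pose (-0.1192, -3.9788, -3.7548)
step 2: θ'=-3.5048 (R=3.5000) → pose (-0.8900, -3.5695, -3.5048)
step 3: θ'=-2.0048 (R=-0.7500) → pose (0.0570, -3.1838, -2.0048)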